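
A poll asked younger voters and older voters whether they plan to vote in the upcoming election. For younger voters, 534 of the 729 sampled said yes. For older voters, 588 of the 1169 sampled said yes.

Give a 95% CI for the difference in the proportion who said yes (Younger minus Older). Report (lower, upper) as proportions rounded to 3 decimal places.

(0.186, 0.273)

p̂₁ = 534/729 = 0.7325 and p̂₂ = 588/1169 = 0.5030.
SE₁ = √(p̂₁(1−p̂₁)/n₁) = √(0.7325·0.2675/729) = 0.01639; SE₂ = √(0.5030·0.4970/1169) = 0.01462.
Independent samples: SE of the difference = √(SE₁² + SE₂²) = √(0.0002686321 + 0.0002137444) = 0.02196.
z* for 95% confidence is 1.960, so the margin of error is 1.960 × 0.02196 = 0.04304.
Point estimate p̂₁ − p̂₂ = 0.7325 − 0.5030 = 0.2295.
0.2295 ± 0.04304 → (0.186, 0.273).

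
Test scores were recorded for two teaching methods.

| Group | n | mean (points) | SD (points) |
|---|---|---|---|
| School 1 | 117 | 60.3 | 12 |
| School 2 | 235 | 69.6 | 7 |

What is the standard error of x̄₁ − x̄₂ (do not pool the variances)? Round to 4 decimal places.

Standard errors of each mean: 12/√117 = 1.1094 and 7/√235 = 0.4566.
SE(x̄₁ − x̄₂) = √(1.1094² + 0.4566²) = 1.1997 for independent samples with unequal variances.

1.1997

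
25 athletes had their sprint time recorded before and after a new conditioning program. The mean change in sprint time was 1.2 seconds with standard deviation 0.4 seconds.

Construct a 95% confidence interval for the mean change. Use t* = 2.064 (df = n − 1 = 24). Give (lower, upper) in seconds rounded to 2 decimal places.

(1.03, 1.37)

This is a matched-pairs design, so SE = s_d/√n = 0.4/√25 = 0.0800.
Margin = 2.064 × 0.0800 = 0.1651; the interval is 1.2 ± 0.1651 = (1.03, 1.37).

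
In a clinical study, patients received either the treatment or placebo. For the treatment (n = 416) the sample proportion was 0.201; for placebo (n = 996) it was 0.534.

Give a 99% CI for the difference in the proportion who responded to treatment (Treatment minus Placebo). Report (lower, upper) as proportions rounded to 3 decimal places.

Each SE is √(p̂(1−p̂)/n): √(0.2010·0.7990/416) = 0.01965 and √(0.5340·0.4660/996) = 0.01581.
SE(p̂₁ − p̂₂) = √(SE₁² + SE₂²) = √(0.0003861225 + 0.0002499561) = 0.02522, since the two samples are independent.
At 99% confidence z* = 2.576; margin = 2.576 × 0.02522 = 0.06497.
The difference is 0.2010 − 0.5340 = -0.3330, so the interval is -0.3330 ± 0.06497 = (-0.398, -0.268).

(-0.398, -0.268)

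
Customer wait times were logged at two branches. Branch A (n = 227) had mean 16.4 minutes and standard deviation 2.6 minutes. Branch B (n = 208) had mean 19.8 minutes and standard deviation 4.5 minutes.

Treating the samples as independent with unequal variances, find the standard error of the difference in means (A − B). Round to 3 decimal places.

Per-group SEs: s₁/√n₁ = 2.6/√227 = 0.1726, s₂/√n₂ = 4.5/√208 = 0.3120.
Unpooled SE of the difference: √(0.02979076 + 0.097344) = 0.3566.

0.357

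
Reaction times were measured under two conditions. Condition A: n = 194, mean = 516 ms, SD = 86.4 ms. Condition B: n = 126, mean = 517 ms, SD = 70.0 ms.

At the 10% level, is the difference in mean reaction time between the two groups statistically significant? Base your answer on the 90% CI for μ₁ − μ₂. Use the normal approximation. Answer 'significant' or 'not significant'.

Per-group SEs: s₁/√n₁ = 86.4/√194 = 6.2032, s₂/√n₂ = 70.0/√126 = 6.2361.
Unpooled SE of the difference: √(38.47969024 + 38.88894321) = 8.7959.
Margin of error = z* · SE = 1.645 × 8.7959 = 14.4693.
x̄₁ − x̄₂ = 516 − 517 = -1.0000.
CI: -1.0000 ± 14.4693 = (-15.4693, 13.4693).
The interval (-15.4693, 13.4693) contains 0, so the difference is not significant.

not significant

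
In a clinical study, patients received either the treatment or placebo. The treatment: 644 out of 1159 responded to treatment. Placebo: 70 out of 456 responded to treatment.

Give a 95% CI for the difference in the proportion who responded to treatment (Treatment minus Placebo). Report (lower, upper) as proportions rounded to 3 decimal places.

p̂₁ = 644/1159 = 0.5557 and p̂₂ = 70/456 = 0.1535.
SE₁ = √(p̂₁(1−p̂₁)/n₁) = √(0.5557·0.4443/1159) = 0.01460; SE₂ = √(0.1535·0.8465/456) = 0.01688.
Independent samples: SE of the difference = √(SE₁² + SE₂²) = √(0.00021316 + 0.0002849344) = 0.02232.
z* for 95% confidence is 1.960, so the margin of error is 1.960 × 0.02232 = 0.04375.
Point estimate p̂₁ − p̂₂ = 0.5557 − 0.1535 = 0.4022.
0.4022 ± 0.04375 → (0.358, 0.446).

(0.358, 0.446)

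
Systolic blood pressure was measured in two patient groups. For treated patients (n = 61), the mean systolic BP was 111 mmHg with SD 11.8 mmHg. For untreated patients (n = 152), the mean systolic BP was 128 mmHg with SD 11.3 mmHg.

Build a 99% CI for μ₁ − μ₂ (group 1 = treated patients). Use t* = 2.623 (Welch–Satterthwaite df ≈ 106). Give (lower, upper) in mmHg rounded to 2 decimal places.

SE₁ = s₁/√n₁ = 11.8/√61 = 1.5108; SE₂ = 11.3/√152 = 0.9166.
Independent samples, unequal variances: SE_diff = √(SE₁² + SE₂²) = √(2.28251664 + 0.84015556) = 1.7671.
t* = 2.623, so margin of error = 2.623 × 1.7671 = 4.6351.
Difference in means = 111 − 128 = -17.0000.
-17.0000 ± 4.6351 → (-21.64, -12.36).

(-21.64, -12.36)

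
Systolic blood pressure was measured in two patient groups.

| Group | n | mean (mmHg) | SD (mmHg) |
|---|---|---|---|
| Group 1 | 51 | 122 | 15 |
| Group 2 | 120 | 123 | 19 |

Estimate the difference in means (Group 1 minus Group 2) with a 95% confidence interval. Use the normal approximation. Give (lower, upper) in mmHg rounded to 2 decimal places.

(-6.34, 4.34)

Standard errors of each mean: 15/√51 = 2.1004 and 19/√120 = 1.7345.
SE(x̄₁ − x̄₂) = √(2.1004² + 1.7345²) = 2.7240 for independent samples with unequal variances.
With z* = 1.960, the margin is 1.960 × 2.7240 = 5.3390.
x̄₁ − x̄₂ = 122 − 123 = -1.0000; the interval is -1.0000 ± 5.3390 = (-6.34, 4.34).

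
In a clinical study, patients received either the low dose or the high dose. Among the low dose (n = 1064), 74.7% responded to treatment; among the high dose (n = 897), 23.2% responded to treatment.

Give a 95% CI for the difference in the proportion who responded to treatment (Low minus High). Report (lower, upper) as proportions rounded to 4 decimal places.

Each SE is √(p̂(1−p̂)/n): √(0.7470·0.2530/1064) = 0.01333 and √(0.2320·0.7680/897) = 0.01409.
SE(p̂₁ − p̂₂) = √(SE₁² + SE₂²) = √(0.0001776889 + 0.0001985281) = 0.01940, since the two samples are independent.
At 95% confidence z* = 1.960; margin = 1.960 × 0.01940 = 0.03802.
The difference is 0.7470 − 0.2320 = 0.5150, so the interval is 0.5150 ± 0.03802 = (0.4770, 0.5530).

(0.4770, 0.5530)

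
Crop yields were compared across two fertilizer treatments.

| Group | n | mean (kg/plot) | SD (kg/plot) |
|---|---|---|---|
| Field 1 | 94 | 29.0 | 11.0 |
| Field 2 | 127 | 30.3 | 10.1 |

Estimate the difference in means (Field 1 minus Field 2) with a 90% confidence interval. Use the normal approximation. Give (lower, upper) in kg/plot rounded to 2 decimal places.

(-3.68, 1.08)

Standard errors of each mean: 11.0/√94 = 1.1346 and 10.1/√127 = 0.8962.
SE(x̄₁ − x̄₂) = √(1.1346² + 0.8962²) = 1.4459 for independent samples with unequal variances.
With z* = 1.645, the margin is 1.645 × 1.4459 = 2.3785.
x̄₁ − x̄₂ = 29.0 − 30.3 = -1.3000; the interval is -1.3000 ± 2.3785 = (-3.68, 1.08).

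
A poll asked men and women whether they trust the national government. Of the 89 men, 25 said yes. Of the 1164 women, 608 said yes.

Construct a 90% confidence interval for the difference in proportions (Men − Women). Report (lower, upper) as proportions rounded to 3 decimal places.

(-0.323, -0.159)

Sample proportions: 25/89 = 0.2809, 608/1164 = 0.5223.
Each SE is √(p̂(1−p̂)/n): √(0.2809·0.7191/89) = 0.04764 and √(0.5223·0.4777/1164) = 0.01464.
SE(p̂₁ − p̂₂) = √(SE₁² + SE₂²) = √(0.0022695696 + 0.0002143296) = 0.04984, since the two samples are independent.
At 90% confidence z* = 1.645; margin = 1.645 × 0.04984 = 0.08199.
The difference is 0.2809 − 0.5223 = -0.2414, so the interval is -0.2414 ± 0.08199 = (-0.323, -0.159).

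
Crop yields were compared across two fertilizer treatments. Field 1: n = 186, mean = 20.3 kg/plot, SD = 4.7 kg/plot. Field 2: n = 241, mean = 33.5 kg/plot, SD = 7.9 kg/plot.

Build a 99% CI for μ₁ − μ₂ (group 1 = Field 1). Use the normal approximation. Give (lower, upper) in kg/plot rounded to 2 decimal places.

Standard errors of each mean: 4.7/√186 = 0.3446 and 7.9/√241 = 0.5089.
SE(x̄₁ − x̄₂) = √(0.3446² + 0.5089²) = 0.6146 for independent samples with unequal variances.
With z* = 2.576, the margin is 2.576 × 0.6146 = 1.5832.
x̄₁ − x̄₂ = 20.3 − 33.5 = -13.2000; the interval is -13.2000 ± 1.5832 = (-14.78, -11.62).

(-14.78, -11.62)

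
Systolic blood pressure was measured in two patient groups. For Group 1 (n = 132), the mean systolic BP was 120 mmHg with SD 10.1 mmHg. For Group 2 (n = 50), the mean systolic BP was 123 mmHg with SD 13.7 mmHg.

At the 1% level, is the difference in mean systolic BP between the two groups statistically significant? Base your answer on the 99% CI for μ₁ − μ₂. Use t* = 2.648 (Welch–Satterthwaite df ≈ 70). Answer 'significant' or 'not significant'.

not significant

SE₁ = s₁/√n₁ = 10.1/√132 = 0.8791; SE₂ = 13.7/√50 = 1.9375.
Independent samples, unequal variances: SE_diff = √(SE₁² + SE₂²) = √(0.77281681 + 3.75390625) = 2.1276.
t* = 2.648, so margin of error = 2.648 × 2.1276 = 5.6339.
Difference in means = 120 − 123 = -3.0000.
-3.0000 ± 5.6339 → (-8.6339, 2.6339).
The interval (-8.6339, 2.6339) contains 0, so the difference is not significant.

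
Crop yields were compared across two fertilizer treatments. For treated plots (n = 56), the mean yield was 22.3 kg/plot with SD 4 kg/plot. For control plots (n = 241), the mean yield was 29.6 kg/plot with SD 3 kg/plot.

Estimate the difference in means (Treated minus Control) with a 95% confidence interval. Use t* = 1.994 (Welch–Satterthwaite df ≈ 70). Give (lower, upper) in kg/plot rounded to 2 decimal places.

Per-group SEs: s₁/√n₁ = 4/√56 = 0.5345, s₂/√n₂ = 3/√241 = 0.1932.
Unpooled SE of the difference: √(0.28569025 + 0.03732624) = 0.5683.
Margin of error = t* · SE = 1.994 × 0.5683 = 1.1332.
x̄₁ − x̄₂ = 22.3 − 29.6 = -7.3000.
CI: -7.3000 ± 1.1332 = (-8.43, -6.17).

(-8.43, -6.17)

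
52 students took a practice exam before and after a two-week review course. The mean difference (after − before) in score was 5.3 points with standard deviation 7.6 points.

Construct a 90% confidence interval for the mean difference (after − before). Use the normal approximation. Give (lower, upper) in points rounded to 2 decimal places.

This is a matched-pairs design, so SE = s_d/√n = 7.6/√52 = 1.0539.
Margin = 1.645 × 1.0539 = 1.7337; the interval is 5.3 ± 1.7337 = (3.57, 7.03).

(3.57, 7.03)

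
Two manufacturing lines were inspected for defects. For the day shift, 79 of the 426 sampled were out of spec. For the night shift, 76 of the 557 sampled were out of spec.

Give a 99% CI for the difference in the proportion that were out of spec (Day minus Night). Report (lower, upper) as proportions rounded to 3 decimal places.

First, p̂₁ = 79/426 = 0.1854; p̂₂ = 76/557 = 0.1364.
The two standard errors are √(0.1854×0.8146/426) = 0.01883 and √(0.1364×0.8636/557) = 0.01454.
Because the samples are independent, SE_diff = √(0.01883² + 0.01454²) = 0.02379.
Using z* = 2.576 for 99%, ME = 2.576 × 0.02379 = 0.06128.
p̂₁ − p̂₂ = 0.0490; interval 0.0490 ± 0.06128 gives (-0.012, 0.110).

(-0.012, 0.110)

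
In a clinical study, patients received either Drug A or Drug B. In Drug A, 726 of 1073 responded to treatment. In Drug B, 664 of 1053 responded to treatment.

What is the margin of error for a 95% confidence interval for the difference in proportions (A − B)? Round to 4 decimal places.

p̂₁ = 726/1073 = 0.6766 and p̂₂ = 664/1053 = 0.6306.
SE₁ = √(p̂₁(1−p̂₁)/n₁) = √(0.6766·0.3234/1073) = 0.01428; SE₂ = √(0.6306·0.3694/1053) = 0.01487.
Independent samples: SE of the difference = √(SE₁² + SE₂²) = √(0.0002039184 + 0.0002211169) = 0.02062.
z* for 95% confidence is 1.960, so the margin of error is 1.960 × 0.02062 = 0.04042.

0.0404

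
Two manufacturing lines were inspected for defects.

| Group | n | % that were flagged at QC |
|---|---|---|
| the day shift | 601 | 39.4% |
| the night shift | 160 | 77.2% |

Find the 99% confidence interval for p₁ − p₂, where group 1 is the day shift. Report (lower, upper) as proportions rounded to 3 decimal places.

(-0.478, -0.278)

Each SE is √(p̂(1−p̂)/n): √(0.3940·0.6060/601) = 0.01993 and √(0.7720·0.2280/160) = 0.03317.
SE(p̂₁ − p̂₂) = √(SE₁² + SE₂²) = √(0.0003972049 + 0.0011002489) = 0.03870, since the two samples are independent.
At 99% confidence z* = 2.576; margin = 2.576 × 0.03870 = 0.09969.
The difference is 0.3940 − 0.7720 = -0.3780, so the interval is -0.3780 ± 0.09969 = (-0.478, -0.278).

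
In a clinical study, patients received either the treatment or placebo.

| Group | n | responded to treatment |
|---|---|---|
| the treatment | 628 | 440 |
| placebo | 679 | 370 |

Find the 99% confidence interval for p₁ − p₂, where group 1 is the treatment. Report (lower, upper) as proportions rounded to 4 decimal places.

First, p̂₁ = 440/628 = 0.7006; p̂₂ = 370/679 = 0.5449.
The two standard errors are √(0.7006×0.2994/628) = 0.01828 and √(0.5449×0.4551/679) = 0.01911.
Because the samples are independent, SE_diff = √(0.01828² + 0.01911²) = 0.02645.
Using z* = 2.576 for 99%, ME = 2.576 × 0.02645 = 0.06814.
p̂₁ − p̂₂ = 0.1557; interval 0.1557 ± 0.06814 gives (0.0876, 0.2238).

(0.0876, 0.2238)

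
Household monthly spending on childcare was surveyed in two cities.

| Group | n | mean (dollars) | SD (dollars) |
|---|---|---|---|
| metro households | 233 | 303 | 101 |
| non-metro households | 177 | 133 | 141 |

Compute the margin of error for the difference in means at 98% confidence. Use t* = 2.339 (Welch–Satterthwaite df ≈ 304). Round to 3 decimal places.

29.224

Standard errors of each mean: 101/√233 = 6.6167 and 141/√177 = 10.5982.
SE(x̄₁ − x̄₂) = √(6.6167² + 10.5982²) = 12.4941 for independent samples with unequal variances.
With t* = 2.339, the margin is 2.339 × 12.4941 = 29.2237.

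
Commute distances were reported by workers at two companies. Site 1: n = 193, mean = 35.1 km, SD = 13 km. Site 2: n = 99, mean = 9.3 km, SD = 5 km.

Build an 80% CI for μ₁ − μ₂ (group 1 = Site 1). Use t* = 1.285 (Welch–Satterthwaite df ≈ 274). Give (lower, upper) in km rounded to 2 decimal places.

Per-group SEs: s₁/√n₁ = 13/√193 = 0.9358, s₂/√n₂ = 5/√99 = 0.5025.
Unpooled SE of the difference: √(0.87572164 + 0.25250625) = 1.0622.
Margin of error = t* · SE = 1.285 × 1.0622 = 1.3649.
x̄₁ − x̄₂ = 35.1 − 9.3 = 25.8000.
CI: 25.8000 ± 1.3649 = (24.44, 27.16).

(24.44, 27.16)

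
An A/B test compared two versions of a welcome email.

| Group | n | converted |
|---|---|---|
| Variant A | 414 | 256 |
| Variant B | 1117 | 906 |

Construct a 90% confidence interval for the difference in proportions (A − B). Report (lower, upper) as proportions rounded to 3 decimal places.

(-0.236, -0.149)

Sample proportions: 256/414 = 0.6184, 906/1117 = 0.8111.
Each SE is √(p̂(1−p̂)/n): √(0.6184·0.3816/414) = 0.02387 and √(0.8111·0.1889/1117) = 0.01171.
SE(p̂₁ − p̂₂) = √(SE₁² + SE₂²) = √(0.0005697769 + 0.0001371241) = 0.02659, since the two samples are independent.
At 90% confidence z* = 1.645; margin = 1.645 × 0.02659 = 0.04374.
The difference is 0.6184 − 0.8111 = -0.1927, so the interval is -0.1927 ± 0.04374 = (-0.236, -0.149).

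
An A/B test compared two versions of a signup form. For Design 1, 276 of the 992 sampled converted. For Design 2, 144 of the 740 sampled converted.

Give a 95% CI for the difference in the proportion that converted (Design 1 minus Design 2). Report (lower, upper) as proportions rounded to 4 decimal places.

(0.0437, 0.1235)

p̂₁ = 276/992 = 0.2782 and p̂₂ = 144/740 = 0.1946.
SE₁ = √(p̂₁(1−p̂₁)/n₁) = √(0.2782·0.7218/992) = 0.01423; SE₂ = √(0.1946·0.8054/740) = 0.01455.
Independent samples: SE of the difference = √(SE₁² + SE₂²) = √(0.0002024929 + 0.0002117025) = 0.02035.
z* for 95% confidence is 1.960, so the margin of error is 1.960 × 0.02035 = 0.03989.
Point estimate p̂₁ − p̂₂ = 0.2782 − 0.1946 = 0.0836.
0.0836 ± 0.03989 → (0.0437, 0.1235).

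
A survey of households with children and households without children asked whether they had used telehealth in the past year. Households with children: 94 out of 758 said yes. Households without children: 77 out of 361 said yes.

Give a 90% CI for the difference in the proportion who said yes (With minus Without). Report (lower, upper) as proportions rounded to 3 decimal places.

Sample proportions: 94/758 = 0.1240, 77/361 = 0.2133.
Each SE is √(p̂(1−p̂)/n): √(0.1240·0.8760/758) = 0.01197 and √(0.2133·0.7867/361) = 0.02156.
SE(p̂₁ − p̂₂) = √(SE₁² + SE₂²) = √(0.0001432809 + 0.0004648336) = 0.02466, since the two samples are independent.
At 90% confidence z* = 1.645; margin = 1.645 × 0.02466 = 0.04057.
The difference is 0.1240 − 0.2133 = -0.0893, so the interval is -0.0893 ± 0.04057 = (-0.130, -0.049).

(-0.130, -0.049)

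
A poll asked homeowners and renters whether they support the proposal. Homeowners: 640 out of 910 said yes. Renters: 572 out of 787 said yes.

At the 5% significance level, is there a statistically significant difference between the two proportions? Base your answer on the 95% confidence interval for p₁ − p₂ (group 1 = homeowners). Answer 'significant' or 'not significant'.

p̂₁ = 640/910 = 0.7033 and p̂₂ = 572/787 = 0.7268.
SE₁ = √(p̂₁(1−p̂₁)/n₁) = √(0.7033·0.2967/910) = 0.01514; SE₂ = √(0.7268·0.2732/787) = 0.01588.
Independent samples: SE of the difference = √(SE₁² + SE₂²) = √(0.0002292196 + 0.0002521744) = 0.02194.
z* for 95% confidence is 1.960, so the margin of error is 1.960 × 0.02194 = 0.04300.
Point estimate p̂₁ − p̂₂ = 0.7033 − 0.7268 = -0.0235.
-0.0235 ± 0.04300 → (-0.06650, 0.01950).
The interval (-0.06650, 0.01950) contains 0, so the difference is not significant.

not significant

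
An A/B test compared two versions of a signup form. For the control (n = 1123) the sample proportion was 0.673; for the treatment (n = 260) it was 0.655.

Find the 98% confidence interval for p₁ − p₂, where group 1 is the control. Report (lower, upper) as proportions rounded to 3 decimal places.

The two standard errors are √(0.6730×0.3270/1123) = 0.01400 and √(0.6550×0.3450/260) = 0.02948.
Because the samples are independent, SE_diff = √(0.01400² + 0.02948²) = 0.03264.
Using z* = 2.326 for 98%, ME = 2.326 × 0.03264 = 0.07592.
p̂₁ − p̂₂ = 0.0180; interval 0.0180 ± 0.07592 gives (-0.058, 0.094).

(-0.058, 0.094)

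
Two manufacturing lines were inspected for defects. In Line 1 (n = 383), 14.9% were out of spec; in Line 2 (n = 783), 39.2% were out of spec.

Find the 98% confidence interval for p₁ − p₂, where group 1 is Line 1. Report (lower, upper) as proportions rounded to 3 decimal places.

SE₁ = √(p̂₁(1−p̂₁)/n₁) = √(0.1490·0.8510/383) = 0.01820; SE₂ = √(0.3920·0.6080/783) = 0.01745.
Independent samples: SE of the difference = √(SE₁² + SE₂²) = √(0.00033124 + 0.0003045025) = 0.02521.
z* for 98% confidence is 2.326, so the margin of error is 2.326 × 0.02521 = 0.05864.
Point estimate p̂₁ − p̂₂ = 0.1490 − 0.3920 = -0.2430.
-0.2430 ± 0.05864 → (-0.302, -0.184).

(-0.302, -0.184)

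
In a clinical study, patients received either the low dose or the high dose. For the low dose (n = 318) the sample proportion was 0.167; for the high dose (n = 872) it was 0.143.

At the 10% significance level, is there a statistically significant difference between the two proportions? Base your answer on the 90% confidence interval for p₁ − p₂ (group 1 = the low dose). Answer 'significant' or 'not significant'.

SE₁ = √(p̂₁(1−p̂₁)/n₁) = √(0.1670·0.8330/318) = 0.02092; SE₂ = √(0.1430·0.8570/872) = 0.01185.
Independent samples: SE of the difference = √(SE₁² + SE₂²) = √(0.0004376464 + 0.0001404225) = 0.02404.
z* for 90% confidence is 1.645, so the margin of error is 1.645 × 0.02404 = 0.03955.
Point estimate p̂₁ − p̂₂ = 0.1670 − 0.1430 = 0.0240.
0.0240 ± 0.03955 → (-0.01555, 0.06355).
The interval (-0.01555, 0.06355) contains 0, so the difference is not significant.

not significant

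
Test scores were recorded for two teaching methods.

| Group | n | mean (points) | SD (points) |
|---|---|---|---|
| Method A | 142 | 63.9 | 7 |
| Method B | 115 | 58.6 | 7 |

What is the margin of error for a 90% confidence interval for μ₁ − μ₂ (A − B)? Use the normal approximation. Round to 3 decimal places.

1.445

Per-group SEs: s₁/√n₁ = 7/√142 = 0.5874, s₂/√n₂ = 7/√115 = 0.6528.
Unpooled SE of the difference: √(0.34503876 + 0.42614784) = 0.8782.
Margin of error = z* · SE = 1.645 × 0.8782 = 1.4446.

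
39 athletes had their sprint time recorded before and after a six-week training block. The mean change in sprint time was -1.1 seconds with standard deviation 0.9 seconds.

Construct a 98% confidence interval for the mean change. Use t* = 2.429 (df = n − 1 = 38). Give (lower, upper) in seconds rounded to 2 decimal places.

(-1.45, -0.75)

This is a matched-pairs design, so SE = s_d/√n = 0.9/√39 = 0.1441.
Margin = 2.429 × 0.1441 = 0.3500; the interval is -1.1 ± 0.3500 = (-1.45, -0.75).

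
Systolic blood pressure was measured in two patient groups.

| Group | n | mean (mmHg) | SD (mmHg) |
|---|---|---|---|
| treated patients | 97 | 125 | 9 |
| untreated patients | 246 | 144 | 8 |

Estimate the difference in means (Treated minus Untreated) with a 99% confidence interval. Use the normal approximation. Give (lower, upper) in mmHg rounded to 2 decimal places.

(-21.70, -16.30)

Per-group SEs: s₁/√n₁ = 9/√97 = 0.9138, s₂/√n₂ = 8/√246 = 0.5101.
Unpooled SE of the difference: √(0.83503044 + 0.26020201) = 1.0465.
Margin of error = z* · SE = 2.576 × 1.0465 = 2.6958.
x̄₁ − x̄₂ = 125 − 144 = -19.0000.
CI: -19.0000 ± 2.6958 = (-21.70, -16.30).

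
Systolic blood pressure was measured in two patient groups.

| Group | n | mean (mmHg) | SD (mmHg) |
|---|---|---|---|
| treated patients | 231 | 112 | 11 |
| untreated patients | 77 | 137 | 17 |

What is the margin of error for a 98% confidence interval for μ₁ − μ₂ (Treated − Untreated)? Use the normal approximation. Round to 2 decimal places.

4.81

Per-group SEs: s₁/√n₁ = 11/√231 = 0.7237, s₂/√n₂ = 17/√77 = 1.9373.
Unpooled SE of the difference: √(0.52374169 + 3.75313129) = 2.0681.
Margin of error = z* · SE = 2.326 × 2.0681 = 4.8104.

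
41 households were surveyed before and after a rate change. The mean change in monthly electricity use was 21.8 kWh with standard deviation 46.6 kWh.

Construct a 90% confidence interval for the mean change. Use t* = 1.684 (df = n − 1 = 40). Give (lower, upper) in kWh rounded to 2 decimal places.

(9.54, 34.06)

Paired design: SE = s_d/√n = 46.6/√41 = 7.2777.
t* = 1.684; margin of error = 1.684 × 7.2777 = 12.2556.
21.8 ± 12.2556 → (9.54, 34.06).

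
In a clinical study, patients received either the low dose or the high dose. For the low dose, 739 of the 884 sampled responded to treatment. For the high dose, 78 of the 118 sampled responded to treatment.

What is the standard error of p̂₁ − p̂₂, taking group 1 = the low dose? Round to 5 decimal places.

First, p̂₁ = 739/884 = 0.8360; p̂₂ = 78/118 = 0.6610.
The two standard errors are √(0.8360×0.1640/884) = 0.01245 and √(0.6610×0.3390/118) = 0.04358.
Because the samples are independent, SE_diff = √(0.01245² + 0.04358²) = 0.04532.

0.04532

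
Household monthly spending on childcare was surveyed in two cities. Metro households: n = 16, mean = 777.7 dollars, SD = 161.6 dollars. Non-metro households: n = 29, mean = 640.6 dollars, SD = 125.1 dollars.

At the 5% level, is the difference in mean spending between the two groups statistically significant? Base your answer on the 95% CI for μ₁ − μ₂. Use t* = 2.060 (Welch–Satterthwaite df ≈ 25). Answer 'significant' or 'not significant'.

Per-group SEs: s₁/√n₁ = 161.6/√16 = 40.4000, s₂/√n₂ = 125.1/√29 = 23.2305.
Unpooled SE of the difference: √(1632.16 + 539.65613025) = 46.6027.
Margin of error = t* · SE = 2.060 × 46.6027 = 96.0016.
x̄₁ − x̄₂ = 777.7 − 640.6 = 137.1000.
CI: 137.1000 ± 96.0016 = (41.0984, 233.1016).
The interval (41.0984, 233.1016) does not contain 0, so the difference is significant.

significant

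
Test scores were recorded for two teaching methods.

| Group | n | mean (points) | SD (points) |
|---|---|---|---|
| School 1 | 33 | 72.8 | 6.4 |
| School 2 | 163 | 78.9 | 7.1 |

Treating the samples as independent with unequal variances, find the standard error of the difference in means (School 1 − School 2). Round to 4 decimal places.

SE₁ = s₁/√n₁ = 6.4/√33 = 1.1141; SE₂ = 7.1/√163 = 0.5561.
Independent samples, unequal variances: SE_diff = √(SE₁² + SE₂²) = √(1.24121881 + 0.30924721) = 1.2452.

1.2452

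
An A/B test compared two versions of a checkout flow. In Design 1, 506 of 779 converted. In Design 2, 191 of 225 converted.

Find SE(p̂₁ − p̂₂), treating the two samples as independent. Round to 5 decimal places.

0.02937

Sample proportions: 506/779 = 0.6496, 191/225 = 0.8489.
Each SE is √(p̂(1−p̂)/n): √(0.6496·0.3504/779) = 0.01709 and √(0.8489·0.1511/225) = 0.02388.
SE(p̂₁ − p̂₂) = √(SE₁² + SE₂²) = √(0.0002920681 + 0.0005702544) = 0.02937, since the two samples are independent.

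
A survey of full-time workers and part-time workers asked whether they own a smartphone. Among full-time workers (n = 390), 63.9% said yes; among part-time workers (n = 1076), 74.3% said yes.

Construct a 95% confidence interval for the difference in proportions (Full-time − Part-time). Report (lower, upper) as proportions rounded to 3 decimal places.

The two standard errors are √(0.6390×0.3610/390) = 0.02432 and √(0.7430×0.2570/1076) = 0.01332.
Because the samples are independent, SE_diff = √(0.02432² + 0.01332²) = 0.02773.
Using z* = 1.960 for 95%, ME = 1.960 × 0.02773 = 0.05435.
p̂₁ − p̂₂ = -0.1040; interval -0.1040 ± 0.05435 gives (-0.158, -0.050).

(-0.158, -0.050)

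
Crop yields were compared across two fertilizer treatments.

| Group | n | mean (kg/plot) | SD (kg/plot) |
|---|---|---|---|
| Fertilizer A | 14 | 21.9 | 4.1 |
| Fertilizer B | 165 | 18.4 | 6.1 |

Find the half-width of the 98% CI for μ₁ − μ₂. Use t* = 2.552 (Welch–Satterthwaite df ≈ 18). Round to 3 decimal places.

SE₁ = s₁/√n₁ = 4.1/√14 = 1.0958; SE₂ = 6.1/√165 = 0.4749.
Independent samples, unequal variances: SE_diff = √(SE₁² + SE₂²) = √(1.20077764 + 0.22553001) = 1.1943.
t* = 2.552, so margin of error = 2.552 × 1.1943 = 3.0479.

3.048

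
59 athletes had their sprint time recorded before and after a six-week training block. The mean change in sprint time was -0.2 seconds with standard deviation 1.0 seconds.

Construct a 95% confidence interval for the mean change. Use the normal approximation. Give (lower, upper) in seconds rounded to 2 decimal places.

This is a matched-pairs design, so SE = s_d/√n = 1.0/√59 = 0.1302.
Margin = 1.960 × 0.1302 = 0.2552; the interval is -0.2 ± 0.2552 = (-0.46, 0.06).

(-0.46, 0.06)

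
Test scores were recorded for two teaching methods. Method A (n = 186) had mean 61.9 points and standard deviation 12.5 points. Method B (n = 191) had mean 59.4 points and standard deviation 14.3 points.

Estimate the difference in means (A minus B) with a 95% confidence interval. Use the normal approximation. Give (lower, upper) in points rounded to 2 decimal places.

(-0.21, 5.21)

SE₁ = s₁/√n₁ = 12.5/√186 = 0.9165; SE₂ = 14.3/√191 = 1.0347.
Independent samples, unequal variances: SE_diff = √(SE₁² + SE₂²) = √(0.83997225 + 1.07060409) = 1.3822.
z* = 1.960, so margin of error = 1.960 × 1.3822 = 2.7091.
Difference in means = 61.9 − 59.4 = 2.5000.
2.5000 ± 2.7091 → (-0.21, 5.21).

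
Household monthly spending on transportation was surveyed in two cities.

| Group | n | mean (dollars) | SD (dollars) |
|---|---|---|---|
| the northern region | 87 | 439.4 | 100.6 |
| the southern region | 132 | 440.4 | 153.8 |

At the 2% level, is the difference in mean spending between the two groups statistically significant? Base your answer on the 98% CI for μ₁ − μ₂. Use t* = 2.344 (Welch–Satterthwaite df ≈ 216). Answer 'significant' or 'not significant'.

not significant

Standard errors of each mean: 100.6/√87 = 10.7855 and 153.8/√132 = 13.3866.
SE(x̄₁ − x̄₂) = √(10.7855² + 13.3866²) = 17.1909 for independent samples with unequal variances.
With t* = 2.344, the margin is 2.344 × 17.1909 = 40.2955.
x̄₁ − x̄₂ = 439.4 − 440.4 = -1.0000; the interval is -1.0000 ± 40.2955 = (-41.2955, 39.2955).
The interval (-41.2955, 39.2955) contains 0, so the difference is not significant.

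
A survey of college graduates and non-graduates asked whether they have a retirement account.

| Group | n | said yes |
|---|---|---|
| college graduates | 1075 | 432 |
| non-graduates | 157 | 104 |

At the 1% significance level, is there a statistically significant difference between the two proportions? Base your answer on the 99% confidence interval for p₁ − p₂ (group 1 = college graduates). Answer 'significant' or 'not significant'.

Sample proportions: 432/1075 = 0.4019, 104/157 = 0.6624.
Each SE is √(p̂(1−p̂)/n): √(0.4019·0.5981/1075) = 0.01495 and √(0.6624·0.3376/157) = 0.03774.
SE(p̂₁ − p̂₂) = √(SE₁² + SE₂²) = √(0.0002235025 + 0.0014243076) = 0.04059, since the two samples are independent.
At 99% confidence z* = 2.576; margin = 2.576 × 0.04059 = 0.10456.
The difference is 0.4019 − 0.6624 = -0.2605, so the interval is -0.2605 ± 0.10456 = (-0.36506, -0.15594).
The interval (-0.36506, -0.15594) does not contain 0, so the difference is significant.

significant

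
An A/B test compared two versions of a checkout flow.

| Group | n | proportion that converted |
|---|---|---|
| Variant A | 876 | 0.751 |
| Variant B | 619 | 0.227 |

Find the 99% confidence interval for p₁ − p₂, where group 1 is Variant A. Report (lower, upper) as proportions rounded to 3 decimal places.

(0.467, 0.581)

Each SE is √(p̂(1−p̂)/n): √(0.7510·0.2490/876) = 0.01461 and √(0.2270·0.7730/619) = 0.01684.
SE(p̂₁ − p̂₂) = √(SE₁² + SE₂²) = √(0.0002134521 + 0.0002835856) = 0.02229, since the two samples are independent.
At 99% confidence z* = 2.576; margin = 2.576 × 0.02229 = 0.05742.
The difference is 0.7510 − 0.2270 = 0.5240, so the interval is 0.5240 ± 0.05742 = (0.467, 0.581).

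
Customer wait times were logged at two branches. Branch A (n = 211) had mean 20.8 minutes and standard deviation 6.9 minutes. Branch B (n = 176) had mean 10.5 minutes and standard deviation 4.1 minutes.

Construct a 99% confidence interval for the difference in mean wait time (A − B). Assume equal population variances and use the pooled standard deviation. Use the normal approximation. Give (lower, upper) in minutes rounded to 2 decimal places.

s_p = √[((n₁−1)s₁² + (n₂−1)s₂²)/(n₁+n₂−2)] = √[(210·6.9² + 175·4.1²)/385] = 5.7974.
SE = 5.7974·√(1/211 + 1/176) = 0.5918.
With z* = 2.576, margin = 2.576 × 0.5918 = 1.5245.
x̄₁ − x̄₂ = 20.8 − 10.5 = 10.3000; interval 10.3000 ± 1.5245 = (8.78, 11.82).

(8.78, 11.82)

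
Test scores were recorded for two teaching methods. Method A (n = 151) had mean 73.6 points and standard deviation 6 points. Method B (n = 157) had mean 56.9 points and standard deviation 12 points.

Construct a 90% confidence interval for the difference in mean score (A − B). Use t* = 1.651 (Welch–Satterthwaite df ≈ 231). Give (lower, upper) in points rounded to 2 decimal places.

Per-group SEs: s₁/√n₁ = 6/√151 = 0.4883, s₂/√n₂ = 12/√157 = 0.9577.
Unpooled SE of the difference: √(0.23843689 + 0.91718929) = 1.0750.
Margin of error = t* · SE = 1.651 × 1.0750 = 1.7748.
x̄₁ − x̄₂ = 73.6 − 56.9 = 16.7000.
CI: 16.7000 ± 1.7748 = (14.93, 18.47).

(14.93, 18.47)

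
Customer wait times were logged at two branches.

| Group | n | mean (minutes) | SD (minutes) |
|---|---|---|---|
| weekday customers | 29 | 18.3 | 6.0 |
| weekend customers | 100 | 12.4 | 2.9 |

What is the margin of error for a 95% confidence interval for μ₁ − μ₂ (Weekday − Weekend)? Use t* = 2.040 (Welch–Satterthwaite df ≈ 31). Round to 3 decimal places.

Per-group SEs: s₁/√n₁ = 6.0/√29 = 1.1142, s₂/√n₂ = 2.9/√100 = 0.2900.
Unpooled SE of the difference: √(1.24144164 + 0.0841) = 1.1513.
Margin of error = t* · SE = 2.040 × 1.1513 = 2.3487.

2.349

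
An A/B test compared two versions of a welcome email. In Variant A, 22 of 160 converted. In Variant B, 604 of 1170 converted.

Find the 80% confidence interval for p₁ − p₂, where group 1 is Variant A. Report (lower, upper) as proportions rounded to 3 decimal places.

(-0.418, -0.339)

First, p̂₁ = 22/160 = 0.1375; p̂₂ = 604/1170 = 0.5162.
The two standard errors are √(0.1375×0.8625/160) = 0.02723 and √(0.5162×0.4838/1170) = 0.01461.
Because the samples are independent, SE_diff = √(0.02723² + 0.01461²) = 0.03090.
Using z* = 1.282 for 80%, ME = 1.282 × 0.03090 = 0.03961.
p̂₁ − p̂₂ = -0.3787; interval -0.3787 ± 0.03961 gives (-0.418, -0.339).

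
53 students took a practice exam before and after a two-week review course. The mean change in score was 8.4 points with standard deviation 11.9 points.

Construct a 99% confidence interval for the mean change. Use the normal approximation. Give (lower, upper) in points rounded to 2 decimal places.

(4.19, 12.61)

Paired design: SE = s_d/√n = 11.9/√53 = 1.6346.
z* = 2.576; margin of error = 2.576 × 1.6346 = 4.2107.
8.4 ± 4.2107 → (4.19, 12.61).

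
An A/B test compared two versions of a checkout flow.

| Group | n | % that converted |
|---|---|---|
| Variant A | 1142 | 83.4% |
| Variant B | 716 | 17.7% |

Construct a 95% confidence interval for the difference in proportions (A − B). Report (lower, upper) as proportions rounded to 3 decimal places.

(0.622, 0.692)

SE₁ = √(p̂₁(1−p̂₁)/n₁) = √(0.8340·0.1660/1142) = 0.01101; SE₂ = √(0.1770·0.8230/716) = 0.01426.
Independent samples: SE of the difference = √(SE₁² + SE₂²) = √(0.0001212201 + 0.0002033476) = 0.01802.
z* for 95% confidence is 1.960, so the margin of error is 1.960 × 0.01802 = 0.03532.
Point estimate p̂₁ − p̂₂ = 0.8340 − 0.1770 = 0.6570.
0.6570 ± 0.03532 → (0.622, 0.692).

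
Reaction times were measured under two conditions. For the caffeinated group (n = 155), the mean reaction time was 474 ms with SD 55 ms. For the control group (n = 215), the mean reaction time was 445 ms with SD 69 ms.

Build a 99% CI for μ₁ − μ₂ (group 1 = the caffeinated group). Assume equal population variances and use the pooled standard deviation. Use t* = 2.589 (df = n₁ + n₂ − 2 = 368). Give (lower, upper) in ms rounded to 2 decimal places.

(11.67, 46.33)

s_p = √[((n₁−1)s₁² + (n₂−1)s₂²)/(n₁+n₂−2)] = √[(154·55² + 214·69²)/368] = 63.5179.
SE = 63.5179·√(1/155 + 1/215) = 6.6929.
With t* = 2.589, margin = 2.589 × 6.6929 = 17.3279.
x̄₁ − x̄₂ = 474 − 445 = 29.0000; interval 29.0000 ± 17.3279 = (11.67, 46.33).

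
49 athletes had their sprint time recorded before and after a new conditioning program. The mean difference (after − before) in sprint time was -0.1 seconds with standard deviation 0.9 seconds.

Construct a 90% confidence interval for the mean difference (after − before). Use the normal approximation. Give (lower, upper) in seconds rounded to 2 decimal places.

(-0.31, 0.11)

This is a matched-pairs design, so SE = s_d/√n = 0.9/√49 = 0.1286.
Margin = 1.645 × 0.1286 = 0.2115; the interval is -0.1 ± 0.2115 = (-0.31, 0.11).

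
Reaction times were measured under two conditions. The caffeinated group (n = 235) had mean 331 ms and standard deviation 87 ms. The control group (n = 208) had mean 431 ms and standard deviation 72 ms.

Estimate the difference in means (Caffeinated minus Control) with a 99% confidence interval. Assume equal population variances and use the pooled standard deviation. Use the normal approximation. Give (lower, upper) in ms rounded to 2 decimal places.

Pooled variance s_p² = [234·87² + 207·72²] / (235+208−2) = 6449.5102, so s_p = 80.3088.
SE_diff = s_p·√(1/n₁ + 1/n₂) = 80.3088·√(1/235 + 1/208) = 7.6454.
z* = 2.576; margin = 2.576 × 7.6454 = 19.6946.
Difference = 331 − 431 = -100.0000.
-100.0000 ± 19.6946 → (-119.69, -80.31).

(-119.69, -80.31)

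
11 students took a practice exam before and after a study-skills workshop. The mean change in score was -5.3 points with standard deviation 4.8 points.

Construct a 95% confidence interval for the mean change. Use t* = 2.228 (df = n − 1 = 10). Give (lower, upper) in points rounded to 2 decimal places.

This is a matched-pairs design, so SE = s_d/√n = 4.8/√11 = 1.4473.
Margin = 2.228 × 1.4473 = 3.2246; the interval is -5.3 ± 3.2246 = (-8.52, -2.08).

(-8.52, -2.08)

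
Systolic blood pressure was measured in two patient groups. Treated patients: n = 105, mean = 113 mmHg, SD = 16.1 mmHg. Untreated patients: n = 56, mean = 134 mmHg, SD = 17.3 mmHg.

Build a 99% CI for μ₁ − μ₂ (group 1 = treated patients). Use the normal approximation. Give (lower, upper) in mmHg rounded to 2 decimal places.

Per-group SEs: s₁/√n₁ = 16.1/√105 = 1.5712, s₂/√n₂ = 17.3/√56 = 2.3118.
Unpooled SE of the difference: √(2.46866944 + 5.34441924) = 2.7952.
Margin of error = z* · SE = 2.576 × 2.7952 = 7.2004.
x̄₁ − x̄₂ = 113 − 134 = -21.0000.
CI: -21.0000 ± 7.2004 = (-28.20, -13.80).

(-28.20, -13.80)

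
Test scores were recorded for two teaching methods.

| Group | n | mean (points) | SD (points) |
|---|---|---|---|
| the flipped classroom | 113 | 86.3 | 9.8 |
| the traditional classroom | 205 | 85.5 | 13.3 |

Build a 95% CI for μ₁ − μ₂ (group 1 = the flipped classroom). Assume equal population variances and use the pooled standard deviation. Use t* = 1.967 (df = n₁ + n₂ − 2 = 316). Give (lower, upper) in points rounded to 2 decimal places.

Pooled variance s_p² = [112·9.8² + 204·13.3²] / (113+205−2) = 148.2343, so s_p = 12.1752.
SE_diff = s_p·√(1/n₁ + 1/n₂) = 12.1752·√(1/113 + 1/205) = 1.4265.
t* = 1.967; margin = 1.967 × 1.4265 = 2.8059.
Difference = 86.3 − 85.5 = 0.8000.
0.8000 ± 2.8059 → (-2.01, 3.61).

(-2.01, 3.61)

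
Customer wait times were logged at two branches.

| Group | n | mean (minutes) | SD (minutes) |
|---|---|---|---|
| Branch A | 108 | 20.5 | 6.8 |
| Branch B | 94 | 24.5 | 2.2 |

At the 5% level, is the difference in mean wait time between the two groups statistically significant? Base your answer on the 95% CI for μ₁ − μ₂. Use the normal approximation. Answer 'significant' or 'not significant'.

significant

Standard errors of each mean: 6.8/√108 = 0.6543 and 2.2/√94 = 0.2269.
SE(x̄₁ − x̄₂) = √(0.6543² + 0.2269²) = 0.6925 for independent samples with unequal variances.
With z* = 1.960, the margin is 1.960 × 0.6925 = 1.3573.
x̄₁ − x̄₂ = 20.5 − 24.5 = -4.0000; the interval is -4.0000 ± 1.3573 = (-5.3573, -2.6427).
The interval (-5.3573, -2.6427) does not contain 0, so the difference is significant.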